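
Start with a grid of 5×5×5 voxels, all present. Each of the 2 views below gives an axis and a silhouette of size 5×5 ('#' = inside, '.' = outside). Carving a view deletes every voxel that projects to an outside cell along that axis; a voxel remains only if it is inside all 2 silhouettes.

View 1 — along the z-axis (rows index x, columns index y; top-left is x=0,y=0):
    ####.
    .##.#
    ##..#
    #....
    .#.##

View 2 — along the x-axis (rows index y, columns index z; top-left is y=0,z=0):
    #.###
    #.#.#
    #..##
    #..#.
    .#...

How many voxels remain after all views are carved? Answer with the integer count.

before carving: 125 voxels (5×5×5)
  1. axis=2 (XY plane), |mask|=14  ⇒  voxels=70
  2. axis=0 (YZ plane), |mask|=13  ⇒  voxels=37

remaining voxels: 37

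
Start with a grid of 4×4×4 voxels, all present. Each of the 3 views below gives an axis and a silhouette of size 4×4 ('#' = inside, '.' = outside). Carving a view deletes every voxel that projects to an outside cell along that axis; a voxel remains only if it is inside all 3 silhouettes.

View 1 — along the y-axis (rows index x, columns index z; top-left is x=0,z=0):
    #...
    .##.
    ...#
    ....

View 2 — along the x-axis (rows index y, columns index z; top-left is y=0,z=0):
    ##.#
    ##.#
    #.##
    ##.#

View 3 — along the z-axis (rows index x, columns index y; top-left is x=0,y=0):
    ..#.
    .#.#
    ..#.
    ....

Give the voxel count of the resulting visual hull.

full grid |V| = 64
[1] y-view keeps 4 columns → grid now 16
[2] x-view keeps 12 columns → grid now 12
[3] z-view keeps 4 columns → grid now 4

remaining voxels: 4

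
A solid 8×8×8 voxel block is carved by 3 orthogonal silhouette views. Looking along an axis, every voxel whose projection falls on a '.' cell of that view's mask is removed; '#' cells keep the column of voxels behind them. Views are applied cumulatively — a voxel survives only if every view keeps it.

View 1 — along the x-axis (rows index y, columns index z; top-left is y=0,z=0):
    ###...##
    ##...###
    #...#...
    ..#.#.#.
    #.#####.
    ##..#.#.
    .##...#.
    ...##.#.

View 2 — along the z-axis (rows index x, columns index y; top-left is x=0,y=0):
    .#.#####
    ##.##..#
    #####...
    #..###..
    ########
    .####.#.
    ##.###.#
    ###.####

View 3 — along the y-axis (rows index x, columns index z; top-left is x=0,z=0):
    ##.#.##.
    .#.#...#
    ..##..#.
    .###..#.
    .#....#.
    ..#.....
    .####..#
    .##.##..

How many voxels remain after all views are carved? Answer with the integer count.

full grid |V| = 512
V1 x: intersect with YZ mask (31 set) -- 248 left
V2 z: intersect with XY mask (46 set) -- 189 left
V3 y: intersect with XZ mask (27 set) -- 81 left

remaining voxels: 81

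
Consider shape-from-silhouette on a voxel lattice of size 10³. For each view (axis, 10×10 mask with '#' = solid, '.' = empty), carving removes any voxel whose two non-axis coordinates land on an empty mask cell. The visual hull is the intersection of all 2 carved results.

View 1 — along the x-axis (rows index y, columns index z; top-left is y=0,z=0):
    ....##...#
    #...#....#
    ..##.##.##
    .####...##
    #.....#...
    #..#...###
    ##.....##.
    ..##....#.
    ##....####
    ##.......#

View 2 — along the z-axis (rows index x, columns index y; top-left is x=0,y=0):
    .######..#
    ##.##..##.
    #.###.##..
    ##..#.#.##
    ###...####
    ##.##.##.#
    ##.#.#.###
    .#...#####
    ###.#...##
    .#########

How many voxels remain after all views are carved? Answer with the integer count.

|visual hull| = 263

start: 10×10×10 = 1000 voxels
V1 x: intersect with YZ mask (41 set) -- 410 left
V2 z: intersect with XY mask (67 set) -- 263 left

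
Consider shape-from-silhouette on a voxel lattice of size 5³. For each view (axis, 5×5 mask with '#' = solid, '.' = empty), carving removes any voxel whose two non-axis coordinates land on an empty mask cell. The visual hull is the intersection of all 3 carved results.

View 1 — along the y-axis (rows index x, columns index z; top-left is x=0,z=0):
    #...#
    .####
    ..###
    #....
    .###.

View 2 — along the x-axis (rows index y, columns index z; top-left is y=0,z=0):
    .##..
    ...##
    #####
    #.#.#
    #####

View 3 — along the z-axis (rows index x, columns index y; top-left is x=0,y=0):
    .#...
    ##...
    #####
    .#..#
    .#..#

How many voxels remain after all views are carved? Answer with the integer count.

remaining voxels: 21

initial block: 5^3 = 125
step 1: project along y, AND mask (13/25) → |grid| = 65
step 2: project along x, AND mask (17/25) → |grid| = 45
step 3: project along z, AND mask (12/25) → |grid| = 21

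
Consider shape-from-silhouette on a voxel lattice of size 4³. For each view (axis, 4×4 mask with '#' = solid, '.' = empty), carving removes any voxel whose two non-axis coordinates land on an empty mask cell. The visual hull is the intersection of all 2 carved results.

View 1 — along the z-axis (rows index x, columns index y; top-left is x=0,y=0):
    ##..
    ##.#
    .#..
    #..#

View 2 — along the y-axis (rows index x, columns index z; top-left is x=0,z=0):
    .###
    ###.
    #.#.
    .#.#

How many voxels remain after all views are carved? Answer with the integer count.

voxel count = 21

start: 4×4×4 = 64 voxels
  1. axis=2 (XY plane), |mask|=8  ⇒  voxels=32
  2. axis=1 (XZ plane), |mask|=10  ⇒  voxels=21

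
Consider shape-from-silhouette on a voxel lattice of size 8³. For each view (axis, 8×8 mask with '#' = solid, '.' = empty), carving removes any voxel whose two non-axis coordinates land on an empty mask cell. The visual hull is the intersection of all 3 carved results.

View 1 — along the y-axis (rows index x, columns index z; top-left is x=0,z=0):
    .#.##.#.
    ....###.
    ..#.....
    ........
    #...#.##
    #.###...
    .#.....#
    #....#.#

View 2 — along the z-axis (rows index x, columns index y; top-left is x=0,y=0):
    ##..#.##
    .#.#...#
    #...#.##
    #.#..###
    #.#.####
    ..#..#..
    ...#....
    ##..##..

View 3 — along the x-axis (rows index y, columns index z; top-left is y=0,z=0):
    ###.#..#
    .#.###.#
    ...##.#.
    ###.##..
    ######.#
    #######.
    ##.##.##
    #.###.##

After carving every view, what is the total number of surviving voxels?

before carving: 512 voxels (8×8×8)
after view 1 [y-axis, 21 of 64 cells solid] → remaining = 168
after view 2 [z-axis, 30 of 64 cells solid] → remaining = 79
after view 3 [x-axis, 44 of 64 cells solid] → remaining = 59

voxel count = 59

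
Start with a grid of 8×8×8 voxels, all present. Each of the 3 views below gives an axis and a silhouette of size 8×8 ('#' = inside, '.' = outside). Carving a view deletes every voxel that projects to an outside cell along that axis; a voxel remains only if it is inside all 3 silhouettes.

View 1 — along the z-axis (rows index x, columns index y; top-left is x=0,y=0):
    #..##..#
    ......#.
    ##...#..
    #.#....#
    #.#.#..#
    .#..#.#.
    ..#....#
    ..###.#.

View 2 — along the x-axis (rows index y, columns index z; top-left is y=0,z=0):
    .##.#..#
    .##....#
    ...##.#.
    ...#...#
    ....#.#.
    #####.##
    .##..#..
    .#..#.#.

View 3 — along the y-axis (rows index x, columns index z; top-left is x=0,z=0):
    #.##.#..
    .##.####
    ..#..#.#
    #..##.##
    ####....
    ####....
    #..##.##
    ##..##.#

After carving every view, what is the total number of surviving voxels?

initial block: 8^3 = 512
after view 1 [z-axis, 24 of 64 cells solid] → remaining = 192
after view 2 [x-axis, 27 of 64 cells solid] → remaining = 74
after view 3 [y-axis, 36 of 64 cells solid] → remaining = 36

voxel count = 36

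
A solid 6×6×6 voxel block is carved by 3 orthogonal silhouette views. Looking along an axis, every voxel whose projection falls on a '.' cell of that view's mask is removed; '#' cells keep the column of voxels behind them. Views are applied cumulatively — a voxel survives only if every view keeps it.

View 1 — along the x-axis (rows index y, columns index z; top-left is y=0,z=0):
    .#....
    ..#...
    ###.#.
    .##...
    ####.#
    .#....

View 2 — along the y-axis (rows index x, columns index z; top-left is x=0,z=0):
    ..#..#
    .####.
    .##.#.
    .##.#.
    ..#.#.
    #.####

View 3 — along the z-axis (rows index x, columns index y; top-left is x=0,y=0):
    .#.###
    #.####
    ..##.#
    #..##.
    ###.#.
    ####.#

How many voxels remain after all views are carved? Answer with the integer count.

before carving: 216 voxels (6×6×6)
carve view 1 (along x, YZ-mask fill 14/36): 84 voxels remain
carve view 2 (along y, XZ-mask fill 19/36): 50 voxels remain
carve view 3 (along z, XY-mask fill 24/36): 34 voxels remain

|visual hull| = 34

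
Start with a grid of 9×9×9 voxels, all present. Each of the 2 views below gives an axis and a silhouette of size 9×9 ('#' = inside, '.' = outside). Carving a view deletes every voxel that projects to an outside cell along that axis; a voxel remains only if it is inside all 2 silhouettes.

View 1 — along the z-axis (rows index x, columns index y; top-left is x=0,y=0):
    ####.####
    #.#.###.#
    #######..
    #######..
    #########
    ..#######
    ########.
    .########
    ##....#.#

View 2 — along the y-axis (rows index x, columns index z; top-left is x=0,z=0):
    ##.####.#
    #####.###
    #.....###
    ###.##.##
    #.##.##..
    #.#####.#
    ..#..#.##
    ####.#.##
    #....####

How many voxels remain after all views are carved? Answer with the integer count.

383 voxels

initial block: 9^3 = 729
[1] z-view keeps 64 columns → grid now 576
[2] y-view keeps 54 columns → grid now 383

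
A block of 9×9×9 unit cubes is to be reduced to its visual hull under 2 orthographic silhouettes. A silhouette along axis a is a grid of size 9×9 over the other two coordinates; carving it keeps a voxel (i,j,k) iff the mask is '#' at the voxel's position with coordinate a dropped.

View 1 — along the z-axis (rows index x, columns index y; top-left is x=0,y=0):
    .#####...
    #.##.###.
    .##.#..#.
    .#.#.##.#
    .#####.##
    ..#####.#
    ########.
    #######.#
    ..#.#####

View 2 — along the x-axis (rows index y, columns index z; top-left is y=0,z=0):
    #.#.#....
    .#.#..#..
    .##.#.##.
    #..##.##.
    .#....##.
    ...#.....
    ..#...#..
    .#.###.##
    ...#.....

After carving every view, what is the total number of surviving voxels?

voxel count = 178

initial block: 9^3 = 729
after view 1 [z-axis, 55 of 81 cells solid] → remaining = 495
after view 2 [x-axis, 29 of 81 cells solid] → remaining = 178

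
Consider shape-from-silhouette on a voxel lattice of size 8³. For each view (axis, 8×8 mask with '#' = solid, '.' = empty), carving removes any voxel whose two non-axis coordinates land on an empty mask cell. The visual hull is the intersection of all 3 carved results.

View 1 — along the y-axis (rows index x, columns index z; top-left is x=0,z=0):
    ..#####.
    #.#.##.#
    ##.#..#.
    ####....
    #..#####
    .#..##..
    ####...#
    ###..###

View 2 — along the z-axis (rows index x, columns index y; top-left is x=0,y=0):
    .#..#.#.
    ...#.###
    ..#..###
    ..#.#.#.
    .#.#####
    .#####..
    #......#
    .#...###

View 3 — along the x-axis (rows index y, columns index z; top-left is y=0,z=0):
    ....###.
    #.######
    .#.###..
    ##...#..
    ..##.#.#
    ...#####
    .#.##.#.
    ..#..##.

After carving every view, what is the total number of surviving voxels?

start: 8×8×8 = 512 voxels
  1. axis=1 (XZ plane), |mask|=38  ⇒  voxels=304
  2. axis=2 (XY plane), |mask|=31  ⇒  voxels=148
  3. axis=0 (YZ plane), |mask|=33  ⇒  voxels=78

|visual hull| = 78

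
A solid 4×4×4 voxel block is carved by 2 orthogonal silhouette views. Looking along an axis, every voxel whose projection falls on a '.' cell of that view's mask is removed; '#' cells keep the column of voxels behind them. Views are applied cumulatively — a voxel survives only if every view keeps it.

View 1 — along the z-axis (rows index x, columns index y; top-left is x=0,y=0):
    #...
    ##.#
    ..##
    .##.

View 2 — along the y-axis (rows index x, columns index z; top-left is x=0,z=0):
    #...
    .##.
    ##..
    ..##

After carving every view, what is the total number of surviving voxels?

remaining voxels: 15

start: 4×4×4 = 64 voxels
after view 1 [z-axis, 8 of 16 cells solid] → remaining = 32
after view 2 [y-axis, 7 of 16 cells solid] → remaining = 15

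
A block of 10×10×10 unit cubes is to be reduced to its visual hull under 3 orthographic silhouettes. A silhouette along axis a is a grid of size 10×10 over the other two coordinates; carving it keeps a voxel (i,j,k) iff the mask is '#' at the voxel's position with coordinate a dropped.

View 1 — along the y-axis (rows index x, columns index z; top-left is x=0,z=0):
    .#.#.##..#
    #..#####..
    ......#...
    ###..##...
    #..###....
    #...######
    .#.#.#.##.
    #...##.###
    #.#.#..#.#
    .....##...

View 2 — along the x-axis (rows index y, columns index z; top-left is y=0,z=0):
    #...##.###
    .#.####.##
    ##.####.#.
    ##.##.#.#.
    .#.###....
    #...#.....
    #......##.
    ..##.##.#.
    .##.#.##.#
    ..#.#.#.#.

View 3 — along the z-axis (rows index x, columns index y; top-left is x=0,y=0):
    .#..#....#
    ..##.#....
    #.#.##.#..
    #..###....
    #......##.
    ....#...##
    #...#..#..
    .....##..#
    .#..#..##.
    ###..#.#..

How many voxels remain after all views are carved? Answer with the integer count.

start: 10×10×10 = 1000 voxels
[1] y-view keeps 46 columns → grid now 460
[2] x-view keeps 50 columns → grid now 235
[3] z-view keeps 36 columns → grid now 76

76 voxels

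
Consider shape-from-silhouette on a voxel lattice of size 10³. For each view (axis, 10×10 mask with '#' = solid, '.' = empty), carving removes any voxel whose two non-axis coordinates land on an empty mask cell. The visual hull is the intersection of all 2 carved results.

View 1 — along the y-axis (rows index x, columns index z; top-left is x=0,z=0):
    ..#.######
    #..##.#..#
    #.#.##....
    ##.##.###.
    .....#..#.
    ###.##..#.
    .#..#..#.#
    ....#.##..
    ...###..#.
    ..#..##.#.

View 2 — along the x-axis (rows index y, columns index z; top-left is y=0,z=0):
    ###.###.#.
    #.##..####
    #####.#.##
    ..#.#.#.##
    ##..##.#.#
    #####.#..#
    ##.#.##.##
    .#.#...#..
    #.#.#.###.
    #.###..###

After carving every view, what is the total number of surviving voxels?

remaining voxels: 288

full grid |V| = 1000
V1 y: intersect with XZ mask (46 set) -- 460 left
V2 x: intersect with YZ mask (63 set) -- 288 left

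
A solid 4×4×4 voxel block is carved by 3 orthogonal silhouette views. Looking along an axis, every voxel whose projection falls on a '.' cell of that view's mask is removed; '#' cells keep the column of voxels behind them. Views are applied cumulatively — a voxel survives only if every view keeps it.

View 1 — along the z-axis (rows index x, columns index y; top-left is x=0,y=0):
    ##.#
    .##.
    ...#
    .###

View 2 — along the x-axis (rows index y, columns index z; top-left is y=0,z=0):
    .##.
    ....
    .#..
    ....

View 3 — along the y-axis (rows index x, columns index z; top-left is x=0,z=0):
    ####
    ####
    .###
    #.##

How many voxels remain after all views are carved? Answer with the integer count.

3 voxels

before carving: 64 voxels (4×4×4)
[1] z-view keeps 9 columns → grid now 36
[2] x-view keeps 3 columns → grid now 4
[3] y-view keeps 14 columns → grid now 3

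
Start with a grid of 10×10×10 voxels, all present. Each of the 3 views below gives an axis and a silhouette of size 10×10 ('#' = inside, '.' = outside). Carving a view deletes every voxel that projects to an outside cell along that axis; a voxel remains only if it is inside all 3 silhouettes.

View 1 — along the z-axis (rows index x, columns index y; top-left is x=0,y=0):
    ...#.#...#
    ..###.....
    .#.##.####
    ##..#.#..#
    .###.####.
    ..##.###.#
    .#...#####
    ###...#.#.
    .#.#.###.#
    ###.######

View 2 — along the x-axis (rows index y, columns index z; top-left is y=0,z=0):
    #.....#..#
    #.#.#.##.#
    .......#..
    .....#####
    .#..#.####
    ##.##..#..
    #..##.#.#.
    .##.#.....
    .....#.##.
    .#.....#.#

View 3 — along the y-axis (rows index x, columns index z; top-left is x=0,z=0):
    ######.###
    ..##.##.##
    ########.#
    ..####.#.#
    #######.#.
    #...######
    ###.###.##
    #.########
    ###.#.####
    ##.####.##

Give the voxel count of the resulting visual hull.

183 voxels

full grid |V| = 1000
carve view 1 (along z, XY-mask fill 57/100): 570 voxels remain
carve view 2 (along x, YZ-mask fill 40/100): 234 voxels remain
carve view 3 (along y, XZ-mask fill 78/100): 183 voxels remain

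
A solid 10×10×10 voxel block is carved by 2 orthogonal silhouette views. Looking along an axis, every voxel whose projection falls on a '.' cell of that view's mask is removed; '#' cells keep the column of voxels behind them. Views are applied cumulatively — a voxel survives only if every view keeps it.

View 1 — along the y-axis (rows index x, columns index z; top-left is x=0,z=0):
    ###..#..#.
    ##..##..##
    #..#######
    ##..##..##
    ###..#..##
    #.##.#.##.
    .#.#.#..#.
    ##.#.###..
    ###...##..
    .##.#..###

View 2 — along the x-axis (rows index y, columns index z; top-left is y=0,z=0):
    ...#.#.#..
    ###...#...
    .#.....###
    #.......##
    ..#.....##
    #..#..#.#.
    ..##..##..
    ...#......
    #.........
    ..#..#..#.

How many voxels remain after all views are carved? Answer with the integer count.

179 voxels

start: 10×10×10 = 1000 voxels
carve view 1 (along y, XZ-mask fill 58/100): 580 voxels remain
carve view 2 (along x, YZ-mask fill 30/100): 179 voxels remain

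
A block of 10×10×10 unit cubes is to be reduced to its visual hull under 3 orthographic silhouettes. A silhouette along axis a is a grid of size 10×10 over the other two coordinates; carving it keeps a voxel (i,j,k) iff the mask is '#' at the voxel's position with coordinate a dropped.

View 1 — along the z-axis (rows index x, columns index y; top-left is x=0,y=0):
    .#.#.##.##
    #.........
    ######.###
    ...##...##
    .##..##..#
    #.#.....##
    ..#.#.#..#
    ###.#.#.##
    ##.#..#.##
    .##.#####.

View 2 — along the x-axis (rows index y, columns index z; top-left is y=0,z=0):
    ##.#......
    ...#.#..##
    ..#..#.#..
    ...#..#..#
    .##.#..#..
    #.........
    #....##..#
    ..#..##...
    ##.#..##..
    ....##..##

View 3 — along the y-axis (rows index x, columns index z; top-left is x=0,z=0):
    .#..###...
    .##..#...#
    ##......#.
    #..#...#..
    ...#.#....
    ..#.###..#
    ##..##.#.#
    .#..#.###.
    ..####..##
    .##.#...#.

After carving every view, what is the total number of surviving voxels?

full grid |V| = 1000
  1. axis=2 (XY plane), |mask|=53  ⇒  voxels=530
  2. axis=0 (YZ plane), |mask|=34  ⇒  voxels=190
  3. axis=1 (XZ plane), |mask|=42  ⇒  voxels=77

77 voxels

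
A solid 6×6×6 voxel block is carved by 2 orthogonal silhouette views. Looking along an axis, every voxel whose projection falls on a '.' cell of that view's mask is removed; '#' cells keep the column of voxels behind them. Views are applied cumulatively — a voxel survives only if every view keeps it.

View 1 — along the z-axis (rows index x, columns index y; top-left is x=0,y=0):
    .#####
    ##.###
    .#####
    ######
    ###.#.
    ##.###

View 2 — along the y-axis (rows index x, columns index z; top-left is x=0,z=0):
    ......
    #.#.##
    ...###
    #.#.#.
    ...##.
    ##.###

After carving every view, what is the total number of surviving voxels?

voxel count = 86

start: 6×6×6 = 216 voxels
carve view 1 (along z, XY-mask fill 30/36): 180 voxels remain
carve view 2 (along y, XZ-mask fill 17/36): 86 voxels remain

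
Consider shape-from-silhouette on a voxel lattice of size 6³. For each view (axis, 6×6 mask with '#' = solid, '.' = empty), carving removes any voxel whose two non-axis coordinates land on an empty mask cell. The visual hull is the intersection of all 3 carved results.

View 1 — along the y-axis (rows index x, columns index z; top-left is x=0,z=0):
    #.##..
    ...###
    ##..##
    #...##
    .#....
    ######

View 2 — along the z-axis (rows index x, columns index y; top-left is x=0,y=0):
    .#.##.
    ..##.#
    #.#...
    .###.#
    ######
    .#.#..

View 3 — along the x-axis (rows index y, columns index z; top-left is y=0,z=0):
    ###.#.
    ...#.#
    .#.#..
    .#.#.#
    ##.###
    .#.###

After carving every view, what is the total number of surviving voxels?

initial block: 6^3 = 216
[1] y-view keeps 20 columns → grid now 120
[2] z-view keeps 20 columns → grid now 56
[3] x-view keeps 20 columns → grid now 28

28 voxels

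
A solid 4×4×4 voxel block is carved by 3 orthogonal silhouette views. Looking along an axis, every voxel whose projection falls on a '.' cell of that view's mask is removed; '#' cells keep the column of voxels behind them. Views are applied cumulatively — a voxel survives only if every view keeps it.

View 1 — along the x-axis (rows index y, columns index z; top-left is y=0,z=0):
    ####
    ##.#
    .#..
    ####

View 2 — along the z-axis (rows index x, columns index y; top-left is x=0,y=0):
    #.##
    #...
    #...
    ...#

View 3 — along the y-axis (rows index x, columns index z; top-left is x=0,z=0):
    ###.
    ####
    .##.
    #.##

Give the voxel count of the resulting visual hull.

full grid |V| = 64
V1 x: intersect with YZ mask (12 set) -- 48 left
V2 z: intersect with XY mask (6 set) -- 21 left
V3 y: intersect with XZ mask (12 set) -- 16 left

|visual hull| = 16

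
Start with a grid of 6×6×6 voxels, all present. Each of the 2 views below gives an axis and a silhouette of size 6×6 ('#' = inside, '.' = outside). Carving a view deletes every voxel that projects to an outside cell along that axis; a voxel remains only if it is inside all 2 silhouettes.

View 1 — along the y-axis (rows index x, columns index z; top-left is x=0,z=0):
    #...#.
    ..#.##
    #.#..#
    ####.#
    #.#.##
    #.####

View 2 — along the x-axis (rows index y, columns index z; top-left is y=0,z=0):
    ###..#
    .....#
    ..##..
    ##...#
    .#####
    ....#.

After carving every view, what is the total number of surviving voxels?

start: 6×6×6 = 216 voxels
step 1: project along y, AND mask (22/36) → |grid| = 132
step 2: project along x, AND mask (16/36) → |grid| = 60

remaining voxels: 60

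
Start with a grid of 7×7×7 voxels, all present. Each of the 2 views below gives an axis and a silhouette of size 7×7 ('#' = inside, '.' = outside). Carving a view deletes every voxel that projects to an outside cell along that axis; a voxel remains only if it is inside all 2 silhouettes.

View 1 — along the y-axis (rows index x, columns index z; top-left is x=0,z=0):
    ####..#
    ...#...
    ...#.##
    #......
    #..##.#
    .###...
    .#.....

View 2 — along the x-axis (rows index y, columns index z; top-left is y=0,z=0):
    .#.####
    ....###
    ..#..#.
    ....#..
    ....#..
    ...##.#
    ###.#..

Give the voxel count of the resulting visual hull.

|visual hull| = 41

start: 7×7×7 = 343 voxels
[1] y-view keeps 18 columns → grid now 126
[2] x-view keeps 19 columns → grid now 41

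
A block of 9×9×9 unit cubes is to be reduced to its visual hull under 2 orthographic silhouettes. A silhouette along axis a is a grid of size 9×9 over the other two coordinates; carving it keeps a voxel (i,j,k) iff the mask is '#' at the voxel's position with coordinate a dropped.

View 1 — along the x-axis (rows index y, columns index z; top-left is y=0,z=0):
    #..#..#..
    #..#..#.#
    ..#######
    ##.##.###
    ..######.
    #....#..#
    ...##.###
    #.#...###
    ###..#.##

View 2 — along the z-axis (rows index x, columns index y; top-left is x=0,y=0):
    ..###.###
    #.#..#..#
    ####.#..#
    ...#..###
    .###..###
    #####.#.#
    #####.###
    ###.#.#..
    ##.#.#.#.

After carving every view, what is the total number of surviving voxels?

remaining voxels: 270

start: 9×9×9 = 729 voxels
after view 1 [x-axis, 46 of 81 cells solid] → remaining = 414
after view 2 [z-axis, 51 of 81 cells solid] → remaining = 270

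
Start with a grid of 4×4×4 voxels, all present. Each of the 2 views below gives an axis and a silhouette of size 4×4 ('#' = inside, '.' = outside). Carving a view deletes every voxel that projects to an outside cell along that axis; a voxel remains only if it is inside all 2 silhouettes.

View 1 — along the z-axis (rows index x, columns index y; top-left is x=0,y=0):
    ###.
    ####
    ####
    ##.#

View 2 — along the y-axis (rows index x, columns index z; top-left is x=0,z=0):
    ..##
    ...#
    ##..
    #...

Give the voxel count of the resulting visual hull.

voxel count = 21

before carving: 64 voxels (4×4×4)
[1] z-view keeps 14 columns → grid now 56
[2] y-view keeps 6 columns → grid now 21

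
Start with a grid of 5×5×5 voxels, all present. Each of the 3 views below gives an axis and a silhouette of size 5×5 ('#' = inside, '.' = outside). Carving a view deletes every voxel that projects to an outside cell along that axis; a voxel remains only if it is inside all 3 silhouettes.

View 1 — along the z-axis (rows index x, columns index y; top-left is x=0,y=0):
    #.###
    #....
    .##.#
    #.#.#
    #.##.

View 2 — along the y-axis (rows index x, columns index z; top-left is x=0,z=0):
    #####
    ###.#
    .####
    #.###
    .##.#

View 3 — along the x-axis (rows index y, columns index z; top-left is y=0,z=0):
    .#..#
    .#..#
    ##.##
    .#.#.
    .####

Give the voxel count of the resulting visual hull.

start: 5×5×5 = 125 voxels
[1] z-view keeps 14 columns → grid now 70
[2] y-view keeps 20 columns → grid now 57
[3] x-view keeps 14 columns → grid now 35

remaining voxels: 35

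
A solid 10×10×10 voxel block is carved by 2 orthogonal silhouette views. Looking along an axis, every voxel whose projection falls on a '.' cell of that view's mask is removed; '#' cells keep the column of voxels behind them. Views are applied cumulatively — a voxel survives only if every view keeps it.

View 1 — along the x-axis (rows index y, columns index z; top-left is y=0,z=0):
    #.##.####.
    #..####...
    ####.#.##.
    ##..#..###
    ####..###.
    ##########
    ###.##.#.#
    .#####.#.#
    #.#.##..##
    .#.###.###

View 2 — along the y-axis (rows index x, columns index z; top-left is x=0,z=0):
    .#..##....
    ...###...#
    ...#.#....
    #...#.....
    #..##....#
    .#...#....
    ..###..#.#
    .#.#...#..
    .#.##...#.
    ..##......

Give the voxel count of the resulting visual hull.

initial block: 10^3 = 1000
[1] x-view keeps 69 columns → grid now 690
[2] y-view keeps 31 columns → grid now 222

voxel count = 222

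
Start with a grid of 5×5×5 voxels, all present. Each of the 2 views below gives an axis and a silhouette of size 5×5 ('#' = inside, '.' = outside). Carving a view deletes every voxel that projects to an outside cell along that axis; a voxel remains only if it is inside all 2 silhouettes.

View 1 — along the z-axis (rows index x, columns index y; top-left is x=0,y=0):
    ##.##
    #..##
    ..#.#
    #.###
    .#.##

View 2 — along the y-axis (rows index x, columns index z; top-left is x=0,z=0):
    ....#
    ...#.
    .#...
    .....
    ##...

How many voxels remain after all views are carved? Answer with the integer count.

initial block: 5^3 = 125
after view 1 [z-axis, 16 of 25 cells solid] → remaining = 80
after view 2 [y-axis, 5 of 25 cells solid] → remaining = 15

remaining voxels: 15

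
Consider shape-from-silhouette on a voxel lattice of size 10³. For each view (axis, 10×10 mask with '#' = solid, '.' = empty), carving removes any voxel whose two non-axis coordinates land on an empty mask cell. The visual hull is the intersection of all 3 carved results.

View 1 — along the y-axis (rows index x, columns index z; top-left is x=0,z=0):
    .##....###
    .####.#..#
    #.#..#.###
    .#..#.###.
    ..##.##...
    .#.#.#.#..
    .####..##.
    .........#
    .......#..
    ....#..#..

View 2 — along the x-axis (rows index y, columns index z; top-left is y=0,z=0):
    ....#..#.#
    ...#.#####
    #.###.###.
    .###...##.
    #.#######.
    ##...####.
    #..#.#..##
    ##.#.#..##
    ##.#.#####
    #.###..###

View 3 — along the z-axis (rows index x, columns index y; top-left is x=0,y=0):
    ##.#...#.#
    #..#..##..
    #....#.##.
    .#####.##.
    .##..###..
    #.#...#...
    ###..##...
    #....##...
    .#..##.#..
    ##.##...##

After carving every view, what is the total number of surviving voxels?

initial block: 10^3 = 1000
V1 y: intersect with XZ mask (40 set) -- 400 left
V2 x: intersect with YZ mask (61 set) -- 244 left
V3 z: intersect with XY mask (46 set) -- 111 left

111 voxels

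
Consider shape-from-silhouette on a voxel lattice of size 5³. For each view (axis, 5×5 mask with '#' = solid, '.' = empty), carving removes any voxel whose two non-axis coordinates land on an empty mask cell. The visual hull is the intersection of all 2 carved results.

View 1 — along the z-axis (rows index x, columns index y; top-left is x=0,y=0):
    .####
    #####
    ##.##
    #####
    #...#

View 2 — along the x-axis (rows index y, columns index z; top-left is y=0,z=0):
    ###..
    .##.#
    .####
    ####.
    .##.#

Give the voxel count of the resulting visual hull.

|visual hull| = 67

start: 5×5×5 = 125 voxels
V1 z: intersect with XY mask (20 set) -- 100 left
V2 x: intersect with YZ mask (17 set) -- 67 left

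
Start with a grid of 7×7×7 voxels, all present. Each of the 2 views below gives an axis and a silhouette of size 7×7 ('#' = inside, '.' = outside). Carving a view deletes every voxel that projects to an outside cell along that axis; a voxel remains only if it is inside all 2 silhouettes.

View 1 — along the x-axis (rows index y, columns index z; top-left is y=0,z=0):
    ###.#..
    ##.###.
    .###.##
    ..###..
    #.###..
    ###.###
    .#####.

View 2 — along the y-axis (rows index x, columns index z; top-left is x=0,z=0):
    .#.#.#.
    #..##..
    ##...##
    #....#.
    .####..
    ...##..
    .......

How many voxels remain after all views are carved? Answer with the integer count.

initial block: 7^3 = 343
  1. axis=0 (YZ plane), |mask|=32  ⇒  voxels=224
  2. axis=1 (XZ plane), |mask|=18  ⇒  voxels=85

voxel count = 85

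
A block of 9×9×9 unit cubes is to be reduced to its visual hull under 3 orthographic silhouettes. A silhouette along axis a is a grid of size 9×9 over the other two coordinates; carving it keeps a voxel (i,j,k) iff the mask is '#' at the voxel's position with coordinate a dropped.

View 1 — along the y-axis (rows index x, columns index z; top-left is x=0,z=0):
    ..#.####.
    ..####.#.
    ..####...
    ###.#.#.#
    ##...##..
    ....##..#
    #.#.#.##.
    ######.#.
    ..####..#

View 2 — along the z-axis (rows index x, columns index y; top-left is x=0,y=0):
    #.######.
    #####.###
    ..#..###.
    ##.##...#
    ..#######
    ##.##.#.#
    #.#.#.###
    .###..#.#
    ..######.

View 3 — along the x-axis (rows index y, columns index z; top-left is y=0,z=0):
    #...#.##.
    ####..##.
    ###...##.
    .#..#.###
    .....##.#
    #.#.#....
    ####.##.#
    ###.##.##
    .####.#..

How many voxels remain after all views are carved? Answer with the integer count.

remaining voxels: 146

initial block: 9^3 = 729
carve view 1 (along y, XZ-mask fill 44/81): 396 voxels remain
carve view 2 (along z, XY-mask fill 54/81): 262 voxels remain
carve view 3 (along x, YZ-mask fill 45/81): 146 voxels remain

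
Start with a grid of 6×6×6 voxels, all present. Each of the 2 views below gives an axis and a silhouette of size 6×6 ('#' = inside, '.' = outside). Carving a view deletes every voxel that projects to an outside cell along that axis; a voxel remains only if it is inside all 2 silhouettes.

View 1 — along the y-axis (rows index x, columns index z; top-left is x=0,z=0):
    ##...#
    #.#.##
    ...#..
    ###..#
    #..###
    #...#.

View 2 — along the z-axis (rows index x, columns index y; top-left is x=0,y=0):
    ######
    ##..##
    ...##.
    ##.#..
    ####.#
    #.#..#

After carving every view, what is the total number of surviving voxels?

start: 6×6×6 = 216 voxels
[1] y-view keeps 18 columns → grid now 108
[2] z-view keeps 23 columns → grid now 74

remaining voxels: 74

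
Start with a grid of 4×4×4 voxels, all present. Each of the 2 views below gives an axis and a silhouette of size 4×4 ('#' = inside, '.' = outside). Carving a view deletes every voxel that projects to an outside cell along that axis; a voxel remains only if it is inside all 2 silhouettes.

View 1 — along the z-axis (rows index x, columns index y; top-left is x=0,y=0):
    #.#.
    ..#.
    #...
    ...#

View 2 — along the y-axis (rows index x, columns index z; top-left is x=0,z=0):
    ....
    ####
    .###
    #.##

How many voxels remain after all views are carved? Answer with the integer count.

voxel count = 10

start: 4×4×4 = 64 voxels
step 1: project along z, AND mask (5/16) → |grid| = 20
step 2: project along y, AND mask (10/16) → |grid| = 10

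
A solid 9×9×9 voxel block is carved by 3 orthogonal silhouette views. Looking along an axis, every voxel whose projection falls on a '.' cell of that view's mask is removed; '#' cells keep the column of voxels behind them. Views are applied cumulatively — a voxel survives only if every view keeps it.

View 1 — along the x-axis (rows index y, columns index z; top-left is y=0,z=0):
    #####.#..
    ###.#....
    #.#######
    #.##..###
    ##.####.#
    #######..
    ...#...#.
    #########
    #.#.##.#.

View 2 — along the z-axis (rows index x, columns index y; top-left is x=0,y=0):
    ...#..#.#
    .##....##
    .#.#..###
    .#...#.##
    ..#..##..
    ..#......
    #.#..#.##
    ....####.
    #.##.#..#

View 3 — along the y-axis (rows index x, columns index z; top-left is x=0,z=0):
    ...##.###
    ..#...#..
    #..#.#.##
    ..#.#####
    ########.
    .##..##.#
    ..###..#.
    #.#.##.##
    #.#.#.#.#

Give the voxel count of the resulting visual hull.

voxel count = 117

before carving: 729 voxels (9×9×9)
  1. axis=0 (YZ plane), |mask|=54  ⇒  voxels=486
  2. axis=2 (XY plane), |mask|=34  ⇒  voxels=207
  3. axis=1 (XZ plane), |mask|=46  ⇒  voxels=117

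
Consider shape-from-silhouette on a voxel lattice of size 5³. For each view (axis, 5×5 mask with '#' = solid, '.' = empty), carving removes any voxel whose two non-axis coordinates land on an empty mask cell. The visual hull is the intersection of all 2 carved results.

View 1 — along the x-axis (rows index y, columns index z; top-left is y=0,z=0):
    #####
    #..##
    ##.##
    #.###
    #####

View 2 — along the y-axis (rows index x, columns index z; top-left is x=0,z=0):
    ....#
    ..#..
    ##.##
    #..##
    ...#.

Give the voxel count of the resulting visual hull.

before carving: 125 voxels (5×5×5)
V1 x: intersect with YZ mask (21 set) -- 105 left
V2 y: intersect with XZ mask (10 set) -- 46 left

46 voxels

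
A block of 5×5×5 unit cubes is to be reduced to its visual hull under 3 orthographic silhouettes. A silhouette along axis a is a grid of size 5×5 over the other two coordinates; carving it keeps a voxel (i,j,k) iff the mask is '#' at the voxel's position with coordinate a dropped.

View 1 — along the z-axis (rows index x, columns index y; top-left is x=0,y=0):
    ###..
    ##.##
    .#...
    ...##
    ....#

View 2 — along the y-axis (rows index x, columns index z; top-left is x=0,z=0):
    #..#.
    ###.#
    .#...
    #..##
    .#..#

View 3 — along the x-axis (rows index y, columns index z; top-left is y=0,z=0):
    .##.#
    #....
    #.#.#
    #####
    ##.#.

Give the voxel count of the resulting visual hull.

remaining voxels: 18

full grid |V| = 125
after view 1 [z-axis, 11 of 25 cells solid] → remaining = 55
after view 2 [y-axis, 12 of 25 cells solid] → remaining = 31
after view 3 [x-axis, 15 of 25 cells solid] → remaining = 18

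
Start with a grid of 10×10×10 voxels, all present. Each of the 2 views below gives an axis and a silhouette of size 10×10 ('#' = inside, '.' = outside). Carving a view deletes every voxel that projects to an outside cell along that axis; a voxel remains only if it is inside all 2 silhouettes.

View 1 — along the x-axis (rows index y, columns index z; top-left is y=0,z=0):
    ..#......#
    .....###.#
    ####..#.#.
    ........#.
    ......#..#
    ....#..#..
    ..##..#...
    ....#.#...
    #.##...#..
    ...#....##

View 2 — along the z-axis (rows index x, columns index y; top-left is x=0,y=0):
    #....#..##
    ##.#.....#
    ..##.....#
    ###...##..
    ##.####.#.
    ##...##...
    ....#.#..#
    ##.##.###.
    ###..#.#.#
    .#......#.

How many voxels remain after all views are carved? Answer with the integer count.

start: 10×10×10 = 1000 voxels
[1] x-view keeps 29 columns → grid now 290
[2] z-view keeps 45 columns → grid now 130

130 voxels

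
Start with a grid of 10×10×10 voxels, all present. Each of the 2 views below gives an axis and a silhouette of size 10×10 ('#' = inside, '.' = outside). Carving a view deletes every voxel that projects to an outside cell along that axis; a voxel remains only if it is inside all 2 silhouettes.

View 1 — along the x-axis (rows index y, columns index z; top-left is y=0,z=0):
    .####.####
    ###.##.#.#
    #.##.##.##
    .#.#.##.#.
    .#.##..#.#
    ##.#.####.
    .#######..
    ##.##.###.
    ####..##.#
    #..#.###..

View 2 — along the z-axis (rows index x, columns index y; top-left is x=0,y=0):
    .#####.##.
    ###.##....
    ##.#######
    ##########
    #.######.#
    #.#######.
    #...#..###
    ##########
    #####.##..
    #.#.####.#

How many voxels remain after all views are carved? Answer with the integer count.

full grid |V| = 1000
[1] x-view keeps 65 columns → grid now 650
[2] z-view keeps 76 columns → grid now 495

495 voxels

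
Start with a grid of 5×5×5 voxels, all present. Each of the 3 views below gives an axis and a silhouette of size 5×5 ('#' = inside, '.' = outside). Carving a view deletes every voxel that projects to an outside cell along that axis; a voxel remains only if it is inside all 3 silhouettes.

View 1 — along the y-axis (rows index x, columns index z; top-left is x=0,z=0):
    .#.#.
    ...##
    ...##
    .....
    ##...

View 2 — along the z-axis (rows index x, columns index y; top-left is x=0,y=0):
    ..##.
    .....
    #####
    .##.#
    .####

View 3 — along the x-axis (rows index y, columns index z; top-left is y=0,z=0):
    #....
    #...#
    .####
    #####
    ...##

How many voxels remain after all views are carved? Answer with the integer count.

start: 5×5×5 = 125 voxels
carve view 1 (along y, XZ-mask fill 8/25): 40 voxels remain
carve view 2 (along z, XY-mask fill 14/25): 22 voxels remain
carve view 3 (along x, YZ-mask fill 14/25): 15 voxels remain

voxel count = 15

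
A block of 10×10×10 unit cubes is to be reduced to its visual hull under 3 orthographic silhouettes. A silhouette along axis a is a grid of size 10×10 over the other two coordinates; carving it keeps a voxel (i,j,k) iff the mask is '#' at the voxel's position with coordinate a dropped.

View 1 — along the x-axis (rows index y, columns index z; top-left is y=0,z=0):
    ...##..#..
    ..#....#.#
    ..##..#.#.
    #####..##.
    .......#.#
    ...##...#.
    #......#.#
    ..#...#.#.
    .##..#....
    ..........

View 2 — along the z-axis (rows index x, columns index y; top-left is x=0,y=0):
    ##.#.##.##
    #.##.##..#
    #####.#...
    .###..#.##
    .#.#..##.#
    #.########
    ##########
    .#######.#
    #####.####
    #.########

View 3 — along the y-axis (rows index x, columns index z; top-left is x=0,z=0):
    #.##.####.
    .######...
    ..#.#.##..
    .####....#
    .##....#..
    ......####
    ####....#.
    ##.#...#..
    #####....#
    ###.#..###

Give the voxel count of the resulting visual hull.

voxel count = 132

full grid |V| = 1000
step 1: project along x, AND mask (31/100) → |grid| = 310
step 2: project along z, AND mask (75/100) → |grid| = 240
step 3: project along y, AND mask (51/100) → |grid| = 132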